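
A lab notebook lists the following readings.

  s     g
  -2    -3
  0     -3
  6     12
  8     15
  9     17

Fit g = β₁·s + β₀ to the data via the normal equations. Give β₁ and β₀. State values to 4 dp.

β₁ = 1.9773, β₀ = -0.7045

Normal-equation sums: Σs·s = 185, Σs = 21, Σ1 = 5.
And Σs·g = 351, Σg = 38.
XᵀX·[β₁, β₀]ᵀ = Xᵀg becomes [[185, 21]; [21, 5]]·[β₁, β₀]ᵀ = [351, 38]ᵀ.
Δ = 185·5 − 21² = 484.
β₁ = (351·5 − 21·38)/484 = 87/44; β₀ = (185·38 − 21·351)/484 = -31/44.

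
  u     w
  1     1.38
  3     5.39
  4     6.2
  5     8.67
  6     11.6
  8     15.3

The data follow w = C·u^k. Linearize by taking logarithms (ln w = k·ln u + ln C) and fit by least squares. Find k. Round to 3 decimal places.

Taking logs, ln w = k·ln u + ln C, so regress ln w on ln u.
Over the data: Σln u = 7.9655, Σ(ln u)² = 13.2535, Σln w = 11.1699, Σln u·ln w = 17.9202.
Normal system: [[13.2535, 7.9655]; [7.9655, 6]]·[k, ln C]ᵀ = [17.9202, 11.1699]ᵀ.
Slope k = (n·Σln u·ln w − Σln u·Σln w)/(n·Σ(ln u)² − (Σln u)²) = (6·17.9202 − 7.9655·11.1699)/16.0713 = 1.15404; ln C = (Σln w − k·Σln u)/n = 0.32955.

k = 1.154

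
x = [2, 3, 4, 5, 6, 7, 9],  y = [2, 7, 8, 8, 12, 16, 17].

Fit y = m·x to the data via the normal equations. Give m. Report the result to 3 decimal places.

Sums needed: Σx·x = 220.
Moment sums: Σx·y = 434.
AᵀA·[m]ᵀ = Aᵀy becomes [[220]]·[m]ᵀ = [434]ᵀ.
m = 434/220 = 1.97273.

m = 1.973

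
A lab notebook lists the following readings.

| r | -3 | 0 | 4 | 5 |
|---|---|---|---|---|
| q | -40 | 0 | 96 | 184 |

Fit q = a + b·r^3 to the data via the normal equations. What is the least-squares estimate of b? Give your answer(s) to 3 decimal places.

b = 1.476

Setting ∂/∂a … = 0 gives: 4·a + 162·b = 240;  162·a + 20450·b = 30224.
Determinant 4·20450 − 162² = 55556.
a = (240·20450 − 162·30224)/55556 = 2928/13889; b = (4·30224 − 162·240)/55556 = 20504/13889.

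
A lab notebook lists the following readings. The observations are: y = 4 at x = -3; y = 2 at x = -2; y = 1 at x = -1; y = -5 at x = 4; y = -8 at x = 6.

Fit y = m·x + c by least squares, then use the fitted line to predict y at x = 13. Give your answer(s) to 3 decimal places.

ŷ = -16.780

Compute the Gram sums: Σx·x = 66, Σx = 4, Σ1 = 5.
And Σx·y = -85, Σy = -6.
Normal equations: [[66, 4]; [4, 5]]·[m, c]ᵀ = [-85, -6]ᵀ.
det = 66·5 − 4² = 314.
m = ((-85)·5 − 4·(-6))/314 = -401/314; c = (66·(-6) − 4·(-85))/314 = -28/157.
At x = 13: ŷ = (-401/314)·(13) + (-28/157)·(1) = -5269/314.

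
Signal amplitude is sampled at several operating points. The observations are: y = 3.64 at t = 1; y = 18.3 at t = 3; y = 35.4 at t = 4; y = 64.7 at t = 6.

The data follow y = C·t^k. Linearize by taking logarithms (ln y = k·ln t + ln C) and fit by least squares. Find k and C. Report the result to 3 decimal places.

k = 1.612, C = 3.526

Taking logs, ln y = k·ln t + ln C, so regress ln y on ln t.
Σln t = 4.2767, Σ(ln t)² = 6.3392, Σln y = 11.9354, Σln t·ln y = 15.6093.
Equations: 6.3392·k + 4.2767·ln C = 15.6093;  4.2767·k + 4·ln C = 11.9354.
Δ = 6.3392·4 − (4.2767)² = 7.0668; k = (15.6093·4 − 4.2767·11.9354)/7.0668 = 1.61227, ln C = (6.3392·11.9354 − 4.2767·15.6093)/7.0668 = 1.26005, so C = exp(1.26005) = 3.52560.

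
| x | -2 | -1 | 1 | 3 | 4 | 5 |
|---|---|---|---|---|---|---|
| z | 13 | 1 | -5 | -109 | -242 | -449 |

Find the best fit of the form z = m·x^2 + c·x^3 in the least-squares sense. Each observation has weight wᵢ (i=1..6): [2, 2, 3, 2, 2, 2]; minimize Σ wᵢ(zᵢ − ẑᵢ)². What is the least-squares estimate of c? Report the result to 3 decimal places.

c = -2.996

Normal-equation sums: Σwᵢ·x^2·x^2 = 1961, Σwᵢ·x^2·x^3 = 8721, Σwᵢ·x^3·x^3 = 41033.
For MᵀWz: Σwᵢ·x^2·z = -32065, Σwᵢ·x^3·z = -149337.
Eliminating c: 41033·(row 1) − 8721·(row 2) gives 4409872·m = 41033·(-32065) − 8721·(-149337) = -13355168, so m = -834698/275617.
Then c = ((-149337) − 8721·(-834698/275617))/41033 = -825687/275617.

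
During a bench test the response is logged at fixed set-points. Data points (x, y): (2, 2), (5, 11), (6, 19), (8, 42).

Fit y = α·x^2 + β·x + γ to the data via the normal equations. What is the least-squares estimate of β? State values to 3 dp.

Normal-equation sums: Σx^2·x^2 = 6033, Σx^2·x = 861, Σx^2 = 129, Σx·x = 129, Σx = 21, Σ1 = 4.
And Σx^2·y = 3655, Σx·y = 509, Σy = 74.
MᵀM·[α, β, γ]ᵀ = Mᵀy becomes [[6033, 861, 129]; [861, 129, 21]; [129, 21, 4]]·[α, β, γ]ᵀ = [3655, 509, 74]ᵀ.
Row-reducing yields α = 73/60, β = -1649/300, γ = 203/25.

β = -5.497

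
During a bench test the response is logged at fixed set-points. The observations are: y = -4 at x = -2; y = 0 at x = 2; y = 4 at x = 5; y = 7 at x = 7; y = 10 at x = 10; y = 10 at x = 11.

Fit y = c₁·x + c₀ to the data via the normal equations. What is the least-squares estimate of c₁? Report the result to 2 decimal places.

Entries of AᵀA: Σx·x = 303, Σx = 33, Σ1 = 6.
Right-hand side: Σx·y = 287, Σy = 27.
Normal equations: [[303, 33]; [33, 6]]·[c₁, c₀]ᵀ = [287, 27]ᵀ.
Determinant 303·6 − 33² = 729.
c₁ = (287·6 − 33·27)/729 = 277/243; c₀ = (303·27 − 33·287)/729 = -430/243.

c₁ = 1.14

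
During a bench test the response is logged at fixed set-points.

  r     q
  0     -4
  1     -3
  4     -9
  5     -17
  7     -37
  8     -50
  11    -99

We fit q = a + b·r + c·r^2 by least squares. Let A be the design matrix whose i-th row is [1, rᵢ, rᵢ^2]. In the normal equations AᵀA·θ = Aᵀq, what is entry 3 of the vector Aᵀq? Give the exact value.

Entry 3 ↔ basis r^2, so (Aᵀq)_{3} = Σᵢ (r^2)·qᵢ = (0)·(-4) + (1)·(-3) + (16)·(-9) + (25)·(-17) + (49)·(-37) + (64)·(-50) + (121)·(-99) = -17564.

-17564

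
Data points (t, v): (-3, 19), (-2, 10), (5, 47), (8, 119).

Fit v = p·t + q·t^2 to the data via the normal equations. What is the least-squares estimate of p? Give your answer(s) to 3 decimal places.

Compute the Gram sums: Σt·t = 102, Σt·t^2 = 602, Σt^2·t^2 = 4818.
And Σt·v = 1110, Σt^2·v = 9002.
So AᵀA·[p, q]ᵀ = Aᵀv: [[102, 602]; [602, 4818]]·[p, q]ᵀ = [1110, 9002]ᵀ.
Δ = 102·4818 − 602² = 129032.
p = (1110·4818 − 602·9002)/129032 = -8903/16129; q = (102·9002 − 602·1110)/129032 = 31248/16129.

p = -0.552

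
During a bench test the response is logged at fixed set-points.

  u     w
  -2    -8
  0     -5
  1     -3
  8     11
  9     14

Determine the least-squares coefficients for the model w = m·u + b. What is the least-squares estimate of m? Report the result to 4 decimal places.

m = 2.0061

Sums needed: Σu·u = 150, Σu = 16, Σ1 = 5.
And Σu·w = 227, Σw = 9.
So MᵀM·[m, b]ᵀ = Mᵀw: [[150, 16]; [16, 5]]·[m, b]ᵀ = [227, 9]ᵀ.
Δ = 150·5 − 16² = 494.
m = (227·5 − 16·9)/494 = 991/494; b = (150·9 − 16·227)/494 = -1141/247.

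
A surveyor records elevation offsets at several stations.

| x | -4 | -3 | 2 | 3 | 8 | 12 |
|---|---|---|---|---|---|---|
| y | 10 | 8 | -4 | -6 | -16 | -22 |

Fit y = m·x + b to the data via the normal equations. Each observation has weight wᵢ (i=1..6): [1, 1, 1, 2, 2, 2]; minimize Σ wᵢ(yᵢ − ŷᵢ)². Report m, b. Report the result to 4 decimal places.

m = -2.0088, b = 0.9292

Normal-equation sums: Σwᵢ·x·x = 463, Σwᵢ·x = 41, Σwᵢ·1 = 9.
Right-hand side: Σwᵢ·x·y = -892, Σwᵢ·y = -74.
Normal equations: [[463, 41]; [41, 9]]·[m, b]ᵀ = [-892, -74]ᵀ.
Eliminating b: 9·(row 1) − 41·(row 2) gives 2486·m = 9·(-892) − 41·(-74) = -4994, so m = -227/113.
Then b = ((-74) − 41·(-227/113))/9 = 105/113.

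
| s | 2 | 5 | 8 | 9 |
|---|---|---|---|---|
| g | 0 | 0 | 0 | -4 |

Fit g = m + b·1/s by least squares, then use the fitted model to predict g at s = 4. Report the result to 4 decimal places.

ĝ = -0.9206

From the data, Σ1 = 4, Σ1/s = 337/360, Σ1/s·1/s = 41209/129600.
And Σg = -4, Σ1/s·g = -4/9.
det = 4·(41209/129600) − (337/360)² = 17089/43200.
m = ((-4)·(41209/129600) − (337/360)·(-4/9))/(17089/43200) = -36972/17089; b = (4·(-4/9) − (337/360)·(-4))/(17089/43200) = 84960/17089.
At s = 4: ĝ = (-36972/17089)·(1) + (84960/17089)·(1/4) = -684/743.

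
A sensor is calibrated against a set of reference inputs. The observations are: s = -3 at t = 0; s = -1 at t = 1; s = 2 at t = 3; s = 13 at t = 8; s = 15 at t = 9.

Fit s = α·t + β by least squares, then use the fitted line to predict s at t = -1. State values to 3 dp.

Compute the Gram sums: Σt·t = 155, Σt = 21, Σ1 = 5.
Right-hand side: Σt·s = 244, Σs = 26.
So AᵀA·[α, β]ᵀ = Aᵀs: [[155, 21]; [21, 5]]·[α, β]ᵀ = [244, 26]ᵀ.
Determinant 155·5 − 21² = 334.
α = (244·5 − 21·26)/334 = 337/167; β = (155·26 − 21·244)/334 = -547/167.
At t = -1: ŝ = (337/167)·(-1) + (-547/167)·(1) = -884/167.

ŝ = -5.293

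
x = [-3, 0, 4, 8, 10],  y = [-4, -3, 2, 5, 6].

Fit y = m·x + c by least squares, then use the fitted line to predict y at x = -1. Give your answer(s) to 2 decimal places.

From the data, Σx·x = 189, Σx = 19, Σ1 = 5.
For Aᵀy: Σx·y = 120, Σy = 6.
So AᵀA·[m, c]ᵀ = Aᵀy: [[189, 19]; [19, 5]]·[m, c]ᵀ = [120, 6]ᵀ.
det = 189·5 − 19² = 584.
m = (120·5 − 19·6)/584 = 243/292; c = (189·6 − 19·120)/584 = -573/292.
At x = -1: ŷ = (243/292)·(-1) + (-573/292)·(1) = -204/73.

ŷ = -2.79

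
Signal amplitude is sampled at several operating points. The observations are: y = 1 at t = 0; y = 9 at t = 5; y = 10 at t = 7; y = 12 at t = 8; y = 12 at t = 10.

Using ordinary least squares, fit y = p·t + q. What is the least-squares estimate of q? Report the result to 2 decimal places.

q = 1.87

Entries of XᵀX: Σt·t = 238, Σt = 30, Σ1 = 5.
For Xᵀy: Σt·y = 331, Σy = 44.
Normal equations: [[238, 30]; [30, 5]]·[p, q]ᵀ = [331, 44]ᵀ.
Eliminating q: 5·(row 1) − 30·(row 2) gives 290·p = 5·331 − 30·44 = 335, so p = 67/58.
Then q = (44 − 30·(67/58))/5 = 271/145.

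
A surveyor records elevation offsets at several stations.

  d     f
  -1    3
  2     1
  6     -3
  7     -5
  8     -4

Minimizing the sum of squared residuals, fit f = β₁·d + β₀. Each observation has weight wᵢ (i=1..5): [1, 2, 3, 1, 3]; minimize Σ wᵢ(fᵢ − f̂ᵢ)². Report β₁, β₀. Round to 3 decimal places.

Setting ∂/∂β₁ … = 0 gives: 358·β₁ + 52·β₀ = -184;  52·β₁ + 10·β₀ = -21.
(Σwᵢ·d·d = 358, Σwᵢ·d = 52, Σwᵢ·1 = 10, Σwᵢ·d·f = -184, Σwᵢ·f = -21.)
det = 358·10 − 52² = 876.
β₁ = ((-184)·10 − 52·(-21))/876 = -187/219; β₀ = (358·(-21) − 52·(-184))/876 = 1025/438.

β₁ = -0.854, β₀ = 2.340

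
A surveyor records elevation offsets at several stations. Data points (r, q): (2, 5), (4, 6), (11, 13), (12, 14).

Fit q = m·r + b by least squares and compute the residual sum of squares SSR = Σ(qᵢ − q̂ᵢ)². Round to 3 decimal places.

SSR = 0.381

XᵀX·[m, b]ᵀ = Xᵀq reads: 285·m + 29·b = 345;  29·m + 4·b = 38.
(Σr·r = 285, Σr = 29, Σ1 = 4, Σr·q = 345, Σq = 38.)
Determinant 285·4 − 29² = 299.
m = (345·4 − 29·38)/299 = 278/299; b = (285·38 − 29·345)/299 = 825/299.
Residuals: 114/299, -11/23, 4/299, 25/299; SSR = 114/299.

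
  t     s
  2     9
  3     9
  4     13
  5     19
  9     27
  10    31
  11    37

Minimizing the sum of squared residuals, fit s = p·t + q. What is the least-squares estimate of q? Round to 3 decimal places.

q = 1.676

The normal system XᵀX·[p, q]ᵀ = Xᵀs is [[356, 44]; [44, 7]]·[p, q]ᵀ = [1152, 145]ᵀ.
Eliminating q: 7·(row 1) − 44·(row 2) gives 556·p = 7·1152 − 44·145 = 1684, so p = 421/139.
Then q = (145 − 44·(421/139))/7 = 233/139.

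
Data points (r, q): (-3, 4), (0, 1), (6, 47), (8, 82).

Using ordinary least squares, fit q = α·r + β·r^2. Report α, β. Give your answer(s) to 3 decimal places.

Compute the Gram sums: Σr·r = 109, Σr·r^2 = 701, Σr^2·r^2 = 5473.
And Σr·q = 926, Σr^2·q = 6976.
MᵀM·[α, β]ᵀ = Mᵀq becomes [[109, 701]; [701, 5473]]·[α, β]ᵀ = [926, 6976]ᵀ.
Eliminating β: 5473·(row 1) − 701·(row 2) gives 105156·α = 5473·926 − 701·6976 = 177822, so α = 9879/5842.
Then β = (6976 − 701·(9879/5842))/5473 = 6181/5842.

α = 1.691, β = 1.058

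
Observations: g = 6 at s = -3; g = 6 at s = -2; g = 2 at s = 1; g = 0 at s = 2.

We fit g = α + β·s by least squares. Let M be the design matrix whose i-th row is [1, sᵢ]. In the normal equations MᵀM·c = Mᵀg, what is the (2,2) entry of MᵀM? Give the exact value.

Row 2 ↔ basis s, column 2 ↔ basis s, so (MᵀM)_{2,2} = Σᵢ (s)·(s) = (-3)·(-3) + (-2)·(-2) + (1)·(1) + (2)·(2) = 18.

18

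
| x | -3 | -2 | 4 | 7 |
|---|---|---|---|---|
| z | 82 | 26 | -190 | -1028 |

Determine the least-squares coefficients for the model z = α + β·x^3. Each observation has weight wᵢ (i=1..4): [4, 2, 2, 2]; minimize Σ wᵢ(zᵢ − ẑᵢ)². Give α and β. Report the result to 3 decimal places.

α = 1.457, β = -3.001

Forming MᵀWM = [[10, 690]; [690, 246534]] and MᵀWz = [-2056, -738800]ᵀ gives MᵀWM·[α, β]ᵀ = MᵀWz.
Δ = 10·246534 − 690² = 1989240.
α = ((-2056)·246534 − 690·(-738800))/1989240 = 120754/82885; β = (10·(-738800) − 690·(-2056))/1989240 = -149234/49731.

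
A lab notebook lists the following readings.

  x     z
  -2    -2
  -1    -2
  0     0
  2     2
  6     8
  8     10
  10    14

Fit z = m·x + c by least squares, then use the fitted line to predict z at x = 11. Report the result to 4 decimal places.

With design matrix M, MᵀM = [[209, 23]; [23, 7]] and Mᵀz = [278, 30]ᵀ.
det = 209·7 − 23² = 934.
m = (278·7 − 23·30)/934 = 628/467; c = (209·30 − 23·278)/934 = -62/467.
At x = 11: ẑ = (628/467)·(11) + (-62/467)·(1) = 6846/467.

ẑ = 14.6595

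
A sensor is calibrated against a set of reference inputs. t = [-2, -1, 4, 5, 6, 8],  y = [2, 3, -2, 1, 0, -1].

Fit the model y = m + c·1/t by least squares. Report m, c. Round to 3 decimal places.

Compute the Gram sums: Σ1 = 6, Σ1/t = -91/120, Σ1/t·1/t = 20101/14400.
And Σy = 3, Σ1/t·y = -177/40.
AᵀA·[m, c]ᵀ = Aᵀy becomes [[6, -91/120]; [-91/120, 20101/14400]]·[m, c]ᵀ = [3, -177/40]ᵀ.
det = 6·(20101/14400) − (-91/120)² = 4493/576.
m = (3·(20101/14400) − (-91/120)·(-177/40))/(4493/576) = 11982/112325; c = (6·(-177/40) − (-91/120)·3)/(4493/576) = -69912/22465.

m = 0.107, c = -3.112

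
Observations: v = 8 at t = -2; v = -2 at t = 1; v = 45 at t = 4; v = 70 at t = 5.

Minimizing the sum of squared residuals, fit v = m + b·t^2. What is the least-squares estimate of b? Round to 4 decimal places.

Setting ∂/∂m … = 0 gives: 4·m + 46·b = 121;  46·m + 898·b = 2500.
Δ = 4·898 − 46² = 1476.
m = (121·898 − 46·2500)/1476 = -1057/246; b = (4·2500 − 46·121)/1476 = 739/246.

b = 3.0041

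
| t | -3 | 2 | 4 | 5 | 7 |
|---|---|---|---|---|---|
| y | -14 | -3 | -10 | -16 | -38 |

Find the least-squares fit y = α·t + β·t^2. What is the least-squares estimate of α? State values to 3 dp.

Entries of XᵀX: Σt·t = 103, Σt·t^2 = 513, Σt^2·t^2 = 3379.
Moment sums: Σt·y = -350, Σt^2·y = -2560.
XᵀX·[α, β]ᵀ = Xᵀy becomes [[103, 513]; [513, 3379]]·[α, β]ᵀ = [-350, -2560]ᵀ.
Δ = 103·3379 − 513² = 84868.
α = ((-350)·3379 − 513·(-2560))/84868 = 65315/42434; β = (103·(-2560) − 513·(-350))/84868 = -42065/42434.

α = 1.539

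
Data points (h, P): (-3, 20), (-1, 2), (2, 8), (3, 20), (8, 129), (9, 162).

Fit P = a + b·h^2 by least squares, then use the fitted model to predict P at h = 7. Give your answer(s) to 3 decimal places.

P̂ = 98.696

Setting ∂/∂a … = 0 gives: 6·a + 168·b = 341;  168·a + 10836·b = 21772.
Δ = 6·10836 − 168² = 36792.
a = (341·10836 − 168·21772)/36792 = 445/438; b = (6·21772 − 168·341)/36792 = 3056/1533.
At h = 7: P̂ = (445/438)·(1) + (3056/1533)·(49) = 43229/438.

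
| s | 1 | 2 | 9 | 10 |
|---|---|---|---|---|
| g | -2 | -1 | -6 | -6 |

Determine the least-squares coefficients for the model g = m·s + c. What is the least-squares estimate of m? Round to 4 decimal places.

The normal system MᵀM·[m, c]ᵀ = Mᵀg is [[186, 22]; [22, 4]]·[m, c]ᵀ = [-118, -15]ᵀ.
Eliminating c: 4·(row 1) − 22·(row 2) gives 260·m = 4·(-118) − 22·(-15) = -142, so m = -71/130.
Then c = ((-15) − 22·(-71/130))/4 = -97/130.

m = -0.5462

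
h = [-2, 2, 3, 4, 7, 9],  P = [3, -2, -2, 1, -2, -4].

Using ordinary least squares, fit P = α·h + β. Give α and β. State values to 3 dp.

α = -0.521, β = 0.998

Setting ∂/∂α … = 0 gives: 163·α + 23·β = -62;  23·α + 6·β = -6.
(Σh·h = 163, Σh = 23, Σ1 = 6, Σh·P = -62, ΣP = -6.)
Δ = 163·6 − 23² = 449.
α = ((-62)·6 − 23·(-6))/449 = -234/449; β = (163·(-6) − 23·(-62))/449 = 448/449.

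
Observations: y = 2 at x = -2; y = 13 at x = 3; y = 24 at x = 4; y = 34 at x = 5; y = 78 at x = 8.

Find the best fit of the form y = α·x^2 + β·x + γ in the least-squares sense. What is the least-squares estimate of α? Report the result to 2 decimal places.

Compute the Gram sums: Σx^2·x^2 = 5074, Σx^2·x = 720, Σx^2 = 118, Σx·x = 118, Σx = 18, Σ1 = 5.
Right-hand side: Σx^2·y = 6351, Σx·y = 925, Σy = 151.
Solving the 3×3 system (Gaussian elimination) gives α = 89251/86606, β = 125651/86606, γ = 28417/43303.

α = 1.03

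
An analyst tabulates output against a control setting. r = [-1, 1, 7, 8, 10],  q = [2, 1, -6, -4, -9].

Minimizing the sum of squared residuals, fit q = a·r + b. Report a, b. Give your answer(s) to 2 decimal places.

Sums needed: Σr·r = 215, Σr = 25, Σ1 = 5.
For Aᵀq: Σr·q = -165, Σq = -16.
AᵀA·[a, b]ᵀ = Aᵀq becomes [[215, 25]; [25, 5]]·[a, b]ᵀ = [-165, -16]ᵀ.
Δ = 215·5 − 25² = 450.
a = ((-165)·5 − 25·(-16))/450 = -17/18; b = (215·(-16) − 25·(-165))/450 = 137/90.

a = -0.94, b = 1.52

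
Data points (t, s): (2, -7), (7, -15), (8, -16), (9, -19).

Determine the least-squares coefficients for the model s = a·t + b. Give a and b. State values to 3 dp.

Sums needed: Σt·t = 198, Σt = 26, Σ1 = 4.
Moment sums: Σt·s = -418, Σs = -57.
So AᵀA·[a, b]ᵀ = Aᵀs: [[198, 26]; [26, 4]]·[a, b]ᵀ = [-418, -57]ᵀ.
Eliminating b: 4·(row 1) − 26·(row 2) gives 116·a = 4·(-418) − 26·(-57) = -190, so a = -95/58.
Then b = ((-57) − 26·(-95/58))/4 = -209/58.

a = -1.638, b = -3.603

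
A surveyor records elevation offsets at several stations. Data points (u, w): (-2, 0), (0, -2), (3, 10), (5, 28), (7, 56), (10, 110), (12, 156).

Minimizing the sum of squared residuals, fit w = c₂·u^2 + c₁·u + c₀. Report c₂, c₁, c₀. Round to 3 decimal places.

Entries of AᵀA: Σu^2·u^2 = 33859, Σu^2·u = 3215, Σu^2 = 331, Σu·u = 331, Σu = 35, Σ1 = 7.
And Σu^2·w = 36998, Σu·w = 3534, Σw = 358.
Solving the 3×3 system (Gaussian elimination) gives c₂ = 118/117, c₁ = 128/117, c₀ = -236/117.

c₂ = 1.009, c₁ = 1.094, c₀ = -2.017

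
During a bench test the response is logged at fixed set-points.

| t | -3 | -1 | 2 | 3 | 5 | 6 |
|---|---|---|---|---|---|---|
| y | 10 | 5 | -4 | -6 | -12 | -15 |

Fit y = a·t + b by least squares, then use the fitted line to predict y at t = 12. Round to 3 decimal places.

Entries of AᵀA: Σt·t = 84, Σt = 12, Σ1 = 6.
Moment sums: Σt·y = -211, Σy = -22.
So AᵀA·[a, b]ᵀ = Aᵀy: [[84, 12]; [12, 6]]·[a, b]ᵀ = [-211, -22]ᵀ.
Eliminating b: 6·(row 1) − 12·(row 2) gives 360·a = 6·(-211) − 12·(-22) = -1002, so a = -167/60.
Then b = ((-22) − 12·(-167/60))/6 = 19/10.
At t = 12: ŷ = (-167/60)·(12) + (19/10)·(1) = -63/2.

ŷ = -31.500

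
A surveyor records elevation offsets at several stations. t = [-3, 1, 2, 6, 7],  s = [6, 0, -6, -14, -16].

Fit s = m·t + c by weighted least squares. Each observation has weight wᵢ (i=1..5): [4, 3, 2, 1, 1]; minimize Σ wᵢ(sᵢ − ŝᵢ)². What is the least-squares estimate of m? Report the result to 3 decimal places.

m = -2.210

Normal-equation sums: Σwᵢ·t·t = 132, Σwᵢ·t = 8, Σwᵢ·1 = 11.
For XᵀWs: Σwᵢ·t·s = -292, Σwᵢ·s = -18.
XᵀWX·[m, c]ᵀ = XᵀWs becomes [[132, 8]; [8, 11]]·[m, c]ᵀ = [-292, -18]ᵀ.
Eliminating c: 11·(row 1) − 8·(row 2) gives 1388·m = 11·(-292) − 8·(-18) = -3068, so m = -767/347.
Then c = ((-18) − 8·(-767/347))/11 = -10/347.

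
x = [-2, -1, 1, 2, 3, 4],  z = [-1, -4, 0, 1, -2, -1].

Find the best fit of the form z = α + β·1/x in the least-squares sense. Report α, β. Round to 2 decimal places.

α = -1.34, β = 1.82

AᵀA·[α, β]ᵀ = Aᵀz reads: 6·α + (7/12)·β = -7;  (7/12)·α + (385/144)·β = 49/12.
det = 6·(385/144) − (7/12)² = 2261/144.
α = ((-7)·(385/144) − (7/12)·(49/12))/(2261/144) = -434/323; β = (6·(49/12) − (7/12)·(-7))/(2261/144) = 588/323.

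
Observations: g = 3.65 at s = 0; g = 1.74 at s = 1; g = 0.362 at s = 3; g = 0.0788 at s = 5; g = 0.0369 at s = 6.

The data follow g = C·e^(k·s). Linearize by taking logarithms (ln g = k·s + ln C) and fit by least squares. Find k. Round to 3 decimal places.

Taking logs, ln g = k·s + ln C, so regress ln g on s.
AᵀA = [[71.0000, 15.0000]; [15.0000, 5]], rhs = [-34.9959, -5.0079]ᵀ  (here Σs = 15.0000, Σ(s)² = 71.0000, Σln g = -5.0079, Σs·ln g = -34.9959).
Δ = 71.0000·5 − (15.0000)² = 130.0000; k = (-34.9959·5 − 15.0000·-5.0079)/130.0000 = -0.76816, ln C = (71.0000·-5.0079 − 15.0000·-34.9959)/130.0000 = 1.30292.

k = -0.768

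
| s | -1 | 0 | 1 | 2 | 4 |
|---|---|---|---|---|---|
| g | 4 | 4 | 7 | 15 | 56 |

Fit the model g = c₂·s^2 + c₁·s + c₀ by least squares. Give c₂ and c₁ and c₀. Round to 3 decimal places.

c₂ = 3.126, c₁ = 0.761, c₀ = 2.533

Entries of AᵀA: Σs^2·s^2 = 274, Σs^2·s = 72, Σs^2 = 22, Σs·s = 22, Σs = 6, Σ1 = 5.
Moment sums: Σs^2·g = 967, Σs·g = 257, Σg = 86.
Inverting the 3×3 Gram matrix, [c₂, c₁, c₀]ᵀ = [4245/1358, 1033/1358, 1720/679]ᵀ.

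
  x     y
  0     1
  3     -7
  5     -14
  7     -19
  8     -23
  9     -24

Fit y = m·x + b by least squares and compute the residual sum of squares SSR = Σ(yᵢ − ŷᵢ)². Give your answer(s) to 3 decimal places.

SSR = 2.558

The normal system MᵀM·[m, b]ᵀ = Mᵀy is [[228, 32]; [32, 6]]·[m, b]ᵀ = [-624, -86]ᵀ.
det = 228·6 − 32² = 344.
m = ((-624)·6 − 32·(-86))/344 = -124/43; b = (228·(-86) − 32·(-624))/344 = 45/43.
Residuals: -2/43, 26/43, -27/43, 6/43, -42/43, 39/43; SSR = 110/43.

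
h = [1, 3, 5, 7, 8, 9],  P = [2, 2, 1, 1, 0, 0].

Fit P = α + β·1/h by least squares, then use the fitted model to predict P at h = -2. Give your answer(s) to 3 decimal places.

The normal equations are: 6·α + (4819/2520)·β = 6;  (4819/2520)·α + (7617241/6350400)·β = 316/105.
Eliminating β: (7617241/6350400)·(row 1) − (4819/2520)·(row 2) gives (4496137/1270080)·α = (7617241/6350400)·6 − (4819/2520)·(316/105) = 20347/14112, so α = 1831230/4496137.
Then β = ((316/105) − (4819/2520)·(1831230/4496137))/(7617241/6350400) = 8361360/4496137.
At h = -2: P̂ = (1831230/4496137)·(1) + (8361360/4496137)·(-1/2) = -2349450/4496137.

P̂ = -0.523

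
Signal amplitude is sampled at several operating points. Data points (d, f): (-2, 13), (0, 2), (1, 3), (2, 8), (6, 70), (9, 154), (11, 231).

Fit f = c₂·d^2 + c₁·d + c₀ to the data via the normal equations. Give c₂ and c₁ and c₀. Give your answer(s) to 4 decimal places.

Entries of MᵀM: Σd^2·d^2 = 22531, Σd^2·d = 2277, Σd^2 = 247, Σd·d = 247, Σd = 27, Σ1 = 7.
Right-hand side: Σd^2·f = 43032, Σd·f = 4340, Σf = 481.
So MᵀM·[c₂, c₁, c₀]ᵀ = Mᵀf: [[22531, 2277, 247]; [2277, 247, 27]; [247, 27, 7]]·[c₂, c₁, c₀]ᵀ = [43032, 4340, 481]ᵀ.
Inverting the 3×3 Gram matrix, [c₂, c₁, c₀]ᵀ = [302627/153930, -213413/256550, 981697/384825]ᵀ.

c₂ = 1.9660, c₁ = -0.8319, c₀ = 2.5510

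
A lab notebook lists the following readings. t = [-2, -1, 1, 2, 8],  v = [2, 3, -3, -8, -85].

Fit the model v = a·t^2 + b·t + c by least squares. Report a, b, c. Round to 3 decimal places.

a = -1.019, b = -2.602, c = 1.047

The normal system MᵀM·[a, b, c]ᵀ = Mᵀv is [[4130, 512, 74]; [512, 74, 8]; [74, 8, 5]]·[a, b, c]ᵀ = [-5464, -706, -91]ᵀ.
Row-reducing yields a = -4361/4279, b = -11135/4279, c = 4481/4279.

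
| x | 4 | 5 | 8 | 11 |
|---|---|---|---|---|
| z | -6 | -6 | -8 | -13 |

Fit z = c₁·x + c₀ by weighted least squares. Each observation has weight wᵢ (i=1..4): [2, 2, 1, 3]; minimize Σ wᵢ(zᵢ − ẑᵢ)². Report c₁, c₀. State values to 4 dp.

c₁ = -1.0474, c₀ = -1.1506

The normal equations are: 509·c₁ + 59·c₀ = -601;  59·c₁ + 8·c₀ = -71.
Determinant 509·8 − 59² = 591.
c₁ = ((-601)·8 − 59·(-71))/591 = -619/591; c₀ = (509·(-71) − 59·(-601))/591 = -680/591.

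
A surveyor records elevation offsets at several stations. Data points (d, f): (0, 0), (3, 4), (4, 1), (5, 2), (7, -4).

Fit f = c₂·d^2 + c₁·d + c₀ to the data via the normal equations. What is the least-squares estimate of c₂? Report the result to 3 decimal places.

c₂ = -0.398

Forming AᵀA = [[3363, 559, 99]; [559, 99, 19]; [99, 19, 5]] and Aᵀf = [-94, -2, 3]ᵀ gives AᵀA·[c₂, c₁, c₀]ᵀ = Aᵀf.
Inverting the 3×3 Gram matrix, [c₂, c₁, c₀]ᵀ = [-2077/5224, 11555/5224, 175/2612]ᵀ.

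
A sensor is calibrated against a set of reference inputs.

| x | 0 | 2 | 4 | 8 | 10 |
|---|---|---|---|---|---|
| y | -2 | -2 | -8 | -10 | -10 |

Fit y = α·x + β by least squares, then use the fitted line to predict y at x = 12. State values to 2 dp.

The normal system MᵀM·[α, β]ᵀ = Mᵀy is [[184, 24]; [24, 5]]·[α, β]ᵀ = [-216, -32]ᵀ.
Determinant 184·5 − 24² = 344.
α = ((-216)·5 − 24·(-32))/344 = -39/43; β = (184·(-32) − 24·(-216))/344 = -88/43.
At x = 12: ŷ = (-39/43)·(12) + (-88/43)·(1) = -556/43.

ŷ = -12.93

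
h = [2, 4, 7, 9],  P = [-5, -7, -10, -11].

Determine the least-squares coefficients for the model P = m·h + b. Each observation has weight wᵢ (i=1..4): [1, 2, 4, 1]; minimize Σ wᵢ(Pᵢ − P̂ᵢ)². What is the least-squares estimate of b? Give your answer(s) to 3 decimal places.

Sums needed: Σwᵢ·h·h = 313, Σwᵢ·h = 47, Σwᵢ·1 = 8.
Moment sums: Σwᵢ·h·P = -445, Σwᵢ·P = -70.
AᵀWA·[m, b]ᵀ = AᵀWP becomes [[313, 47]; [47, 8]]·[m, b]ᵀ = [-445, -70]ᵀ.
Eliminating b: 8·(row 1) − 47·(row 2) gives 295·m = 8·(-445) − 47·(-70) = -270, so m = -54/59.
Then b = ((-70) − 47·(-54/59))/8 = -199/59.

b = -3.373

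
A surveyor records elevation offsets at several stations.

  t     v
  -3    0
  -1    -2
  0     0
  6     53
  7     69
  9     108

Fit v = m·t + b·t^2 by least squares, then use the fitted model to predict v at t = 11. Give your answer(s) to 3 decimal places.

v̂ = 153.446

Compute the Gram sums: Σt·t = 176, Σt·t^2 = 1260, Σt^2·t^2 = 10340.
And Σt·v = 1775, Σt^2·v = 14035.
XᵀX·[m, b]ᵀ = Xᵀv becomes [[176, 1260]; [1260, 10340]]·[m, b]ᵀ = [1775, 14035]ᵀ.
Δ = 176·10340 − 1260² = 232240.
m = (1775·10340 − 1260·14035)/232240 = 16735/5806; b = (176·14035 − 1260·1775)/232240 = 11683/11612.
At t = 11: v̂ = (16735/5806)·(11) + (11683/11612)·(121) = 1781813/11612.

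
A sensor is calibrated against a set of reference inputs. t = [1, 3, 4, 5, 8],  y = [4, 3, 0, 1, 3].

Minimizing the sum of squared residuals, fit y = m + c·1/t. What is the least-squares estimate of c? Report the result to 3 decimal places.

c = 2.748

The normal system MᵀM·[m, c]ᵀ = Mᵀy is [[5, 229/120]; [229/120, 17701/14400]]·[m, c]ᵀ = [11, 223/40]ᵀ.
Eliminating c: (17701/14400)·(row 1) − (229/120)·(row 2) gives (1127/450)·m = (17701/14400)·11 − (229/120)·(223/40) = 4151/1440, so m = 2965/2576.
Then c = ((223/40) − (229/120)·(2965/2576))/(17701/14400) = 885/322.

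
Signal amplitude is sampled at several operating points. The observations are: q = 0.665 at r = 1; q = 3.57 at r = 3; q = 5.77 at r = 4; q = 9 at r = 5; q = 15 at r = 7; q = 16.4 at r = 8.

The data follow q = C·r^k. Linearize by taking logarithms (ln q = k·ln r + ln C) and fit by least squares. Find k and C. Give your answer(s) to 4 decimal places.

Let Y = ln q. Fitting Y = k·ln r + ln C by least squares:
Sums: Σln r = 8.1197, Σ(ln r)² = 13.8297, Σln q = 10.3198, Σln r·ln q = 18.4505.
Normal system: [[13.8297, 8.1197]; [8.1197, 6]]·[k, ln C]ᵀ = [18.4505, 10.3198]ᵀ.
Solving (det = 17.0487): k = 1.57836, ln C = -0.41600, so C = exp(-0.41600) = 0.65968.

k = 1.5784, C = 0.6597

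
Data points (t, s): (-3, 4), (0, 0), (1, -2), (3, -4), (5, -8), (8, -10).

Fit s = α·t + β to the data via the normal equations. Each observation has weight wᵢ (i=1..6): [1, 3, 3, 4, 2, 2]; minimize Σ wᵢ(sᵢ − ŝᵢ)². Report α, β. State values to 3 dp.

From the data, Σwᵢ·t·t = 226, Σwᵢ·t = 38, Σwᵢ·1 = 15.
And Σwᵢ·t·s = -306, Σwᵢ·s = -54.
So MᵀWM·[α, β]ᵀ = MᵀWs: [[226, 38]; [38, 15]]·[α, β]ᵀ = [-306, -54]ᵀ.
Δ = 226·15 − 38² = 1946.
α = ((-306)·15 − 38·(-54))/1946 = -1269/973; β = (226·(-54) − 38·(-306))/1946 = -288/973.

α = -1.304, β = -0.296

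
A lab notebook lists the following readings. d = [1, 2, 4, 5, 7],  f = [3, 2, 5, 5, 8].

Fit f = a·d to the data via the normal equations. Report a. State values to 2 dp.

Sums needed: Σd·d = 95.
Right-hand side: Σd·f = 108.
XᵀX·[a]ᵀ = Xᵀf becomes [[95]]·[a]ᵀ = [108]ᵀ.
Hence a = 108 / 95 ≈ 1.13684.

a = 1.14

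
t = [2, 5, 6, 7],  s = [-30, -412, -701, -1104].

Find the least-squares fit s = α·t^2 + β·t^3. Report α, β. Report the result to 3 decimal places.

Entries of XᵀX: Σt^2·t^2 = 4338, Σt^2·t^3 = 27740, Σt^3·t^3 = 179994.
Moment sums: Σt^2·s = -89752, Σt^3·s = -581828.
Eliminating β: 179994·(row 1) − 27740·(row 2) gives 11306372·α = 179994·(-89752) − 27740·(-581828) = -14912768, so α = -3728192/2826593.
Then β = ((-581828) − 27740·(-3728192/2826593))/179994 = -8562346/2826593.

α = -1.319, β = -3.029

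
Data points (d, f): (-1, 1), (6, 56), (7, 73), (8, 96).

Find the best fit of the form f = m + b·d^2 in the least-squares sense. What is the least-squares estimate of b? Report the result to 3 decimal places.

With design matrix M, MᵀM = [[4, 150]; [150, 7794]] and Mᵀf = [226, 11738]ᵀ.
Eliminating b: 7794·(row 1) − 150·(row 2) gives 8676·m = 7794·226 − 150·11738 = 744, so m = 62/723.
Then b = (11738 − 150·(62/723))/7794 = 3263/2169.

b = 1.504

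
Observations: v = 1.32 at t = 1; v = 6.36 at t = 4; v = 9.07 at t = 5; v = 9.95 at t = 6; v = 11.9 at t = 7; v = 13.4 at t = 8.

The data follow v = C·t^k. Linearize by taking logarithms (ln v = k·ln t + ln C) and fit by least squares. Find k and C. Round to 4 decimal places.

Let Y = ln v. Fitting Y = k·ln t + ln C by least squares:
Σln t = 8.8128, Σ(ln t)² = 15.8331, Σln v = 11.7020, Σln t·ln v = 20.4459.
Equations: 15.8331·k + 8.8128·ln C = 20.4459;  8.8128·k + 6·ln C = 11.7020.
Slope k = (n·Σln t·ln v − Σln t·Σln v)/(n·Σ(ln t)² − (Σln t)²) = (6·20.4459 − 8.8128·11.7020)/17.3327 = 1.12780; ln C = (Σln v − k·Σln t)/n = 0.29381, so C = exp(0.29381) = 1.34153.

k = 1.1278, C = 1.3415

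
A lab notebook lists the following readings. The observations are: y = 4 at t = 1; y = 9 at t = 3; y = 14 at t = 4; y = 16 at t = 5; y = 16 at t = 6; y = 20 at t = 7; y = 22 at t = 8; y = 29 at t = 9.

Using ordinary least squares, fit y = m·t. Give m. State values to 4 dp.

m = 2.9893

Normal-equation sums: Σt·t = 281.
And Σt·y = 840.
MᵀM·[m]ᵀ = Mᵀy becomes [[281]]·[m]ᵀ = [840]ᵀ.
Hence m = 840 / 281 ≈ 2.98932.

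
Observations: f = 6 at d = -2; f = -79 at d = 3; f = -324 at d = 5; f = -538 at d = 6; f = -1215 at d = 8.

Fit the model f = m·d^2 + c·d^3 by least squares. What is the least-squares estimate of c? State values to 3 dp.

Compute the Gram sums: Σd^2·d^2 = 6114, Σd^2·d^3 = 43880, Σd^3·d^3 = 325218.
For Aᵀf: Σd^2·f = -105915, Σd^3·f = -780969.
Normal equations: [[6114, 43880]; [43880, 325218]]·[m, c]ᵀ = [-105915, -780969]ᵀ.
det = 6114·325218 − 43880² = 62928452.
m = ((-105915)·325218 − 43880·(-780969))/62928452 = -88272375/31464226; c = (6114·(-780969) − 43880·(-105915))/62928452 = -63647133/31464226.

c = -2.023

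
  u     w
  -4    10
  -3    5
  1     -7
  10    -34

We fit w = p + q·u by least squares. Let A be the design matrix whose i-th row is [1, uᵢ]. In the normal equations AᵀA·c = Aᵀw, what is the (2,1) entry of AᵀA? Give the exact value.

Row 2 ↔ basis u, column 1 ↔ basis 1, so (AᵀA)_{2,1} = Σᵢ u = (-4)·(1) + (-3)·(1) + (1)·(1) + (10)·(1) = 4.

4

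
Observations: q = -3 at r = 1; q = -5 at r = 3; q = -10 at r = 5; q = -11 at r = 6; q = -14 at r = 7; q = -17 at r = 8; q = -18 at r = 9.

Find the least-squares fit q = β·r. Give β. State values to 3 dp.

β = -2.000

Setting ∂/∂β … = 0 gives: 265·β = -530.
Hence β = -530 / 265 ≈ -2.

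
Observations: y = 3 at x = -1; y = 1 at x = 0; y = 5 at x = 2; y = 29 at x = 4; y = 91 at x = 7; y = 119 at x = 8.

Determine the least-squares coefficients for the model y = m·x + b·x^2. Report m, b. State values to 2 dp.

m = -0.85, b = 1.97

The normal system MᵀM·[m, b]ᵀ = Mᵀy is [[134, 926]; [926, 6770]]·[m, b]ᵀ = [1712, 12562]ᵀ.
Determinant 134·6770 − 926² = 49704.
m = (1712·6770 − 926·12562)/49704 = -10543/12426; b = (134·12562 − 926·1712)/49704 = 24499/12426.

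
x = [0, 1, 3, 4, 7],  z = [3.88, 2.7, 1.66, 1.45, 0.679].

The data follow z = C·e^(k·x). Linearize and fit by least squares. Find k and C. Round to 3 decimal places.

k = -0.241, C = 3.637

Let Y = ln z. Fitting Y = k·x + ln C by least squares:
Σx = 15.0000, Σ(x)² = 75.0000, Σln z = 2.8403, Σx·ln z = 1.2900.
Equations: 75.0000·k + 15.0000·ln C = 1.2900;  15.0000·k + 5·ln C = 2.8403.
Solving (det = 150.0000): k = -0.24103, ln C = 1.29116, so C = exp(1.29116) = 3.63702.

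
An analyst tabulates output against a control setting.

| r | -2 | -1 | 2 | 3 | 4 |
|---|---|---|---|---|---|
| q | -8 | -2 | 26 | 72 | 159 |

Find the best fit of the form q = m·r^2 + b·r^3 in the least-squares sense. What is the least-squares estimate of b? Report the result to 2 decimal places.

b = 1.98

Entries of MᵀM: Σr^2·r^2 = 370, Σr^2·r^3 = 1266, Σr^3·r^3 = 4954.
Moment sums: Σr^2·q = 3262, Σr^3·q = 12394.
So MᵀM·[m, b]ᵀ = Mᵀq: [[370, 1266]; [1266, 4954]]·[m, b]ᵀ = [3262, 12394]ᵀ.
det = 370·4954 − 1266² = 230224.
m = (3262·4954 − 1266·12394)/230224 = 58643/28778; b = (370·12394 − 1266·3262)/230224 = 57011/28778.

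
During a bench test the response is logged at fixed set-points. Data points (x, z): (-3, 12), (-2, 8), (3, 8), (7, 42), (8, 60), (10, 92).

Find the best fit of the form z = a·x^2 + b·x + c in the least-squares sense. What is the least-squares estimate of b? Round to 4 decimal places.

b = -0.8435

Entries of MᵀM: Σx^2·x^2 = 16675, Σx^2·x = 1847, Σx^2 = 235, Σx·x = 235, Σx = 23, Σ1 = 6.
For Mᵀz: Σx^2·z = 15310, Σx·z = 1666, Σz = 222.
Solving the 3×3 system (Gaussian elimination) gives a = 300265/302604, b = -255245/302604, c = 34534/25217.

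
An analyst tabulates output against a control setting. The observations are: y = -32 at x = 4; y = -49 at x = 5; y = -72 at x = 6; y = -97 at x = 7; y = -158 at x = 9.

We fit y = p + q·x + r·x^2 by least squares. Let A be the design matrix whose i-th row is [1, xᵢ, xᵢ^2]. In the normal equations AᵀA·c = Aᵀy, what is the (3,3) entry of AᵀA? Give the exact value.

11139

Row 3 ↔ basis x^2, column 3 ↔ basis x^2, so (AᵀA)_{3,3} = Σᵢ (x^2)·(x^2) = (16)·(16) + (25)·(25) + (36)·(36) + (49)·(49) + (81)·(81) = 11139.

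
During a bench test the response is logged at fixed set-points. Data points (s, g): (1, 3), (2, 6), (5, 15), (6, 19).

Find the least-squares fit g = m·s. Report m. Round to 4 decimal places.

With design matrix A, AᵀA = [[66]] and Aᵀg = [204]ᵀ.
m = 204/66 = 3.09091.

m = 3.0909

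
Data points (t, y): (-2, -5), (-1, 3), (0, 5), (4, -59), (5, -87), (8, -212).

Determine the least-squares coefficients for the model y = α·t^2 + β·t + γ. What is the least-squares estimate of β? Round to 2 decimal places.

Normal-equation sums: Σt^2·t^2 = 4994, Σt^2·t = 692, Σt^2 = 110, Σt·t = 110, Σt = 14, Σ1 = 6.
Right-hand side: Σt^2·y = -16704, Σt·y = -2360, Σy = -355.
So XᵀX·[α, β, γ]ᵀ = Xᵀy: [[4994, 692, 110]; [692, 110, 14]; [110, 14, 6]]·[α, β, γ]ᵀ = [-16704, -2360, -355]ᵀ.
Inverting the 3×3 Gram matrix, [α, β, γ]ᵀ = [-182519/61098, -182653/61098, 52469/20366]ᵀ.

β = -2.99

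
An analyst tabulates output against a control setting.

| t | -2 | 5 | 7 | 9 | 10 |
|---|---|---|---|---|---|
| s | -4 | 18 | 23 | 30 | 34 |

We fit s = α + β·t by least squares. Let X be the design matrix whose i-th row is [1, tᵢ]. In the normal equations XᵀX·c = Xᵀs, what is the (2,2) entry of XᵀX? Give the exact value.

Row 2 ↔ basis t, column 2 ↔ basis t, so (XᵀX)_{2,2} = Σᵢ (t)·(t) = (-2)·(-2) + (5)·(5) + (7)·(7) + (9)·(9) + (10)·(10) = 259.

259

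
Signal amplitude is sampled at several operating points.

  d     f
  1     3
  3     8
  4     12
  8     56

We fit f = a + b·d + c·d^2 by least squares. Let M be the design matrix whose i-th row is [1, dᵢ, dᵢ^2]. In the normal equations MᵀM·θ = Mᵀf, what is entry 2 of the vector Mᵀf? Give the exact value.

523

Entry 2 ↔ basis d, so (Mᵀf)_{2} = Σᵢ (d)·fᵢ = (1)·(3) + (3)·(8) + (4)·(12) + (8)·(56) = 523.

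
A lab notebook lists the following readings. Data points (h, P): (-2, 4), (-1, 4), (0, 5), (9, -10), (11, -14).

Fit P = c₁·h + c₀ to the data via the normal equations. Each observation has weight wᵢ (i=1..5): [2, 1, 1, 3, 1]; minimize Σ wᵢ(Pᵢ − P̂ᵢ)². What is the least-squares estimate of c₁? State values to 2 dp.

Normal-equation sums: Σwᵢ·h·h = 373, Σwᵢ·h = 33, Σwᵢ·1 = 8.
And Σwᵢ·h·P = -444, Σwᵢ·P = -27.
So AᵀWA·[c₁, c₀]ᵀ = AᵀWP: [[373, 33]; [33, 8]]·[c₁, c₀]ᵀ = [-444, -27]ᵀ.
Δ = 373·8 − 33² = 1895.
c₁ = ((-444)·8 − 33·(-27))/1895 = -2661/1895; c₀ = (373·(-27) − 33·(-444))/1895 = 4581/1895.

c₁ = -1.40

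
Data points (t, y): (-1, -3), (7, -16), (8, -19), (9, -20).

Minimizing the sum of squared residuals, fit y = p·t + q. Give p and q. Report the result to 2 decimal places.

p = -1.71, q = -4.65

The normal equations are: 195·p + 23·q = -441;  23·p + 4·q = -58.
(Σt·t = 195, Σt = 23, Σ1 = 4, Σt·y = -441, Σy = -58.)
Δ = 195·4 − 23² = 251.
p = ((-441)·4 − 23·(-58))/251 = -430/251; q = (195·(-58) − 23·(-441))/251 = -1167/251.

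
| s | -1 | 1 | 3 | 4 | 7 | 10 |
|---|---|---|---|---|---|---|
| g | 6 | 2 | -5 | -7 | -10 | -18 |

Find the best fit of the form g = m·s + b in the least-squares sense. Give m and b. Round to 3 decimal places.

The normal equations are: 176·m + 24·b = -297;  24·m + 6·b = -32.
(Σs·s = 176, Σs = 24, Σ1 = 6, Σs·g = -297, Σg = -32.)
Determinant 176·6 − 24² = 480.
m = ((-297)·6 − 24·(-32))/480 = -169/80; b = (176·(-32) − 24·(-297))/480 = 187/60.

m = -2.113, b = 3.117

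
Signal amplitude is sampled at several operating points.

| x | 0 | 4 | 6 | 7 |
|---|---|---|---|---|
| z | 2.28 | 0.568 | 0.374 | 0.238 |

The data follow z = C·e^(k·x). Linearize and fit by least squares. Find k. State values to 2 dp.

k = -0.31

With ln zᵢ as the transformed response and xᵢ as the regressor:
Over the data: Σx = 17.0000, Σ(x)² = 101.0000, Σln z = -2.1604, Σx·ln z = -18.2119.
Normal system: [[101.0000, 17.0000]; [17.0000, 4]]·[k, ln C]ᵀ = [-18.2119, -2.1604]ᵀ.
Δ = 101.0000·4 − (17.0000)² = 115.0000; k = (-18.2119·4 − 17.0000·-2.1604)/115.0000 = -0.31409, ln C = (101.0000·-2.1604 − 17.0000·-18.2119)/115.0000 = 0.79477.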